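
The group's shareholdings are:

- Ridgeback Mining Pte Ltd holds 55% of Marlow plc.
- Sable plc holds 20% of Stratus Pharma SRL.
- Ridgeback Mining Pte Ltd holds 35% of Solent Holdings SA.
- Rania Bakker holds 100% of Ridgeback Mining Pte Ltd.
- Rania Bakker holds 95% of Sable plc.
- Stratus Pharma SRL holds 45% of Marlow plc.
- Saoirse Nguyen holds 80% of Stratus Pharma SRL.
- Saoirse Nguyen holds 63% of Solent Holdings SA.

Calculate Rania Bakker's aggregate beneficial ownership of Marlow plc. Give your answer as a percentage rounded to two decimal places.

Rania reaches Marlow along 2 paths.
Via Ridgeback: 100% × 55% = 55%.
Via Sable → Stratus: 95% × 20% × 45% = 8.55%.
Total: 55% + 8.55% = 63.55%.

63.55%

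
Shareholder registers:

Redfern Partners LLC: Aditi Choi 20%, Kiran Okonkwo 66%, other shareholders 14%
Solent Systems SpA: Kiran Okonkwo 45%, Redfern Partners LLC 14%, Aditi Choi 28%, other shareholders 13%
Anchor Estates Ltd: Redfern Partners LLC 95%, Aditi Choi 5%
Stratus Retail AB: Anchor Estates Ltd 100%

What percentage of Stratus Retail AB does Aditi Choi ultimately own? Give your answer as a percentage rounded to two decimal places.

24.00%

Aditi reaches Stratus along 2 paths.
Via Redfern → Anchor: 20% × 95% × 100% = 19%.
Via Anchor: 5% × 100% = 5%.
Total: 19% + 5% = 24%.
Rounded: 24.00%.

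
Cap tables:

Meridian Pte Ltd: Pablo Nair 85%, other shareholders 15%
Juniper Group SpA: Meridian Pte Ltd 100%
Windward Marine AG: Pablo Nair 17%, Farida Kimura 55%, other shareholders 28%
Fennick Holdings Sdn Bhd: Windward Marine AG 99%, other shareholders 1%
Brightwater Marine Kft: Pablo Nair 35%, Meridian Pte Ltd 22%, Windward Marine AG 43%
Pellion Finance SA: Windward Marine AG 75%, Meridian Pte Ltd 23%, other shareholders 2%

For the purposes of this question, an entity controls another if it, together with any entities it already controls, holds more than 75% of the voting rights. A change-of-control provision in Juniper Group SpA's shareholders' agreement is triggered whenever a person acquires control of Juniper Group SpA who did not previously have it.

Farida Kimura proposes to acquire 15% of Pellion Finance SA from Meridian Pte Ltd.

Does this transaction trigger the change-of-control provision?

The purchase adds only to Farida's holdings (Meridian's stake shrinks), so Farida is the only person who could newly come to control Juniper.
Farida's largest direct stake is 55% in Windward, which does not meet the threshold, so Farida controls no company.
Neither Farida nor any entity Farida controls holds any voting interest in Juniper.
So before the transaction, Farida does not control Juniper.
After the purchase, Farida holds 15% of Pellion directly, and Meridian's stake falls to 8%.
Farida's side now holds 15% of Pellion, not > 75%, so Farida still does not control Pellion.
After the transaction, neither Farida nor any entity Farida controls holds a voting interest in Juniper, so Farida still does not control it.
No new person acquires control, so the clause is not triggered.

No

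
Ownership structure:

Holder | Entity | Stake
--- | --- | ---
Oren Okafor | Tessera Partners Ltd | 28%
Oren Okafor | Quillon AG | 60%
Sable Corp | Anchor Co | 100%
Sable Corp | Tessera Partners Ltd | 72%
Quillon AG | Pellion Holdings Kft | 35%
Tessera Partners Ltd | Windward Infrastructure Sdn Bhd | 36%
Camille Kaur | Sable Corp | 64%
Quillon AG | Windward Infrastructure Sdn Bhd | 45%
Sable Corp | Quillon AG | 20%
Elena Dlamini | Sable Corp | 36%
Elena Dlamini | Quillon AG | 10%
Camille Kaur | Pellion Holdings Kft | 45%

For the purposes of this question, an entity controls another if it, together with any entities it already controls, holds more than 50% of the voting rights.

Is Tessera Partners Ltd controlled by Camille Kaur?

Camille holds 64% of Sable, so Camille controls Sable.
Sable holds 72% of Tessera, so Camille controls Tessera.

Yes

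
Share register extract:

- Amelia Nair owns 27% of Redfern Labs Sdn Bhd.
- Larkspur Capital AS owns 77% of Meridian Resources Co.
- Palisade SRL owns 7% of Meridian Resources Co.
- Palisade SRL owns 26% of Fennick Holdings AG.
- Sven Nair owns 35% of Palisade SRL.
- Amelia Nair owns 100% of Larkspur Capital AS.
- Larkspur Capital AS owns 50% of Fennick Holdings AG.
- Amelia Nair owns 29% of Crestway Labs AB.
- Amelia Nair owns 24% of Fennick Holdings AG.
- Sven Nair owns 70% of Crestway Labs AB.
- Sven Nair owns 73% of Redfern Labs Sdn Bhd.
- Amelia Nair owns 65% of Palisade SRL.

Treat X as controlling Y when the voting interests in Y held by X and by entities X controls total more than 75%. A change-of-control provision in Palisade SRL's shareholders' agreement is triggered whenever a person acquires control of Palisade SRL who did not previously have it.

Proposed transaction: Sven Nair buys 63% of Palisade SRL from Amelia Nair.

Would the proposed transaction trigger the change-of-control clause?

The purchase adds only to Sven's holdings (Amelia's stake shrinks), so Sven is the only person who could newly come to control Palisade.
Sven's largest direct stake is 73% in Redfern, which does not meet the threshold, so Sven controls no company.
In Palisade, Sven's side holds only 35%, not > 75%.
So before the transaction, Sven does not control Palisade.
After the purchase, Sven's direct stake in Palisade rises to 35% + 63% = 98%, and Amelia's stake falls to 2%.
Sven holds 98% of Palisade, so Sven controls Palisade.
Sven did not control Palisade before and does after, so the clause is triggered.

Yes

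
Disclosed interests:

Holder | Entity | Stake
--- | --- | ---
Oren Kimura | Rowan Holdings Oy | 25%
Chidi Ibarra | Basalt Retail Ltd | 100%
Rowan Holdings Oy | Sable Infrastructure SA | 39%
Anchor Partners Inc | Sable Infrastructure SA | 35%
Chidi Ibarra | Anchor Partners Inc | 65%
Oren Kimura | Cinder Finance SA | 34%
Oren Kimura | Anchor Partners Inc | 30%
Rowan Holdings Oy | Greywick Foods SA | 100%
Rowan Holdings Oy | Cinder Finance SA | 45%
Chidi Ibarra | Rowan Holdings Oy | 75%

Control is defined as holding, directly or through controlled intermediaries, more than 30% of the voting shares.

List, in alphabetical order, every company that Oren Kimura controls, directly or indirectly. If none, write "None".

Cinder Finance SA

Oren holds 34% of Cinder, so Oren controls Cinder.
No other company's threshold is met.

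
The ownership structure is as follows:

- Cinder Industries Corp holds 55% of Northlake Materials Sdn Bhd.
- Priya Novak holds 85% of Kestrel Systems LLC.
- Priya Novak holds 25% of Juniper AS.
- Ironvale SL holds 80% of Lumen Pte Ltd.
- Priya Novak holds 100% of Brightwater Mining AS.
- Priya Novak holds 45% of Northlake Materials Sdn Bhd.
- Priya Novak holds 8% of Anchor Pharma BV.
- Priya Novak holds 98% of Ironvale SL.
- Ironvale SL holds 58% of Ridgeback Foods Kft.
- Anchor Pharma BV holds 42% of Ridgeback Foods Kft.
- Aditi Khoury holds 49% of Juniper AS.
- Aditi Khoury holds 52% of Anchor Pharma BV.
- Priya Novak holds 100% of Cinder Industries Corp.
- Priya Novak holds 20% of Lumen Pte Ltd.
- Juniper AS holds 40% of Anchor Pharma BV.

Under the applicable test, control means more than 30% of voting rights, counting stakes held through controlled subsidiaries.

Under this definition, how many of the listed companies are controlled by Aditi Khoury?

3

Aditi holds 49% of Juniper, so Aditi controls Juniper.
Juniper and Aditi together hold 40% + 52% = 92% of Anchor, so Aditi controls Anchor.
Anchor holds 42% of Ridgeback, so Aditi controls Ridgeback.
No other company's threshold is met.
Aditi controls 3 companies.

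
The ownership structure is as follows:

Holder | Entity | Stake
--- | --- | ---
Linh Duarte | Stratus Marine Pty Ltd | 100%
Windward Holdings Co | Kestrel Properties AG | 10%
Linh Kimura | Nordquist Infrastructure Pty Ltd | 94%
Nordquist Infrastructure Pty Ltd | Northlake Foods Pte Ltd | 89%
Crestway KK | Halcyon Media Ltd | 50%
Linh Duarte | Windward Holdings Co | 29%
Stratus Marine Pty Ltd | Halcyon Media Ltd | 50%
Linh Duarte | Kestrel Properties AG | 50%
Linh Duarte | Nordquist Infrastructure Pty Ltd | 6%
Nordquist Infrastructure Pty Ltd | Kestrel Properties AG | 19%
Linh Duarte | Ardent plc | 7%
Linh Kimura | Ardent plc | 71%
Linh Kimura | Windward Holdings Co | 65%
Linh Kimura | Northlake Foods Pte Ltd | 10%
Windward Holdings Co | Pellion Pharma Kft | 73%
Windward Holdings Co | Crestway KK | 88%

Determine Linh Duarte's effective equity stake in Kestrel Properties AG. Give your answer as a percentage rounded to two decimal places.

54.04%

Linh Duarte reaches Kestrel along 3 paths.
Direct stake: 50% = 50%.
Via Nordquist: 6% × 19% = 1.14%.
Via Windward: 29% × 10% = 2.9%.
Total: 50% + 1.14% + 2.9% = 54.04%.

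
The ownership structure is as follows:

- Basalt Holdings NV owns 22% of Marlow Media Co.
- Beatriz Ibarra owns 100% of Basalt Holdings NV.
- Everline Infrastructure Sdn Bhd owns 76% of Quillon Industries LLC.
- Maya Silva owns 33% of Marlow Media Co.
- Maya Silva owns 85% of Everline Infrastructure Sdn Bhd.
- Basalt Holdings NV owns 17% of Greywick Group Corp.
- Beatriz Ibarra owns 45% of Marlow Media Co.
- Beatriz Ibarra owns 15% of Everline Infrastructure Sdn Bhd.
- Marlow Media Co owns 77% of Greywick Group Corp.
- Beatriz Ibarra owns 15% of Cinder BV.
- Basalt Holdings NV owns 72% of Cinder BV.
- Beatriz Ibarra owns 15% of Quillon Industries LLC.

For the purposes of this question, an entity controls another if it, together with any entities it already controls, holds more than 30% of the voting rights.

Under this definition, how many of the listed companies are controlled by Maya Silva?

4

Maya holds 85% of Everline, so Maya controls Everline.
Maya holds 33% of Marlow, so Maya controls Marlow.
Everline holds 76% of Quillon, so Maya controls Quillon.
Marlow holds 77% of Greywick, so Maya controls Greywick.
No other company's threshold is met.
Maya controls 4 companies.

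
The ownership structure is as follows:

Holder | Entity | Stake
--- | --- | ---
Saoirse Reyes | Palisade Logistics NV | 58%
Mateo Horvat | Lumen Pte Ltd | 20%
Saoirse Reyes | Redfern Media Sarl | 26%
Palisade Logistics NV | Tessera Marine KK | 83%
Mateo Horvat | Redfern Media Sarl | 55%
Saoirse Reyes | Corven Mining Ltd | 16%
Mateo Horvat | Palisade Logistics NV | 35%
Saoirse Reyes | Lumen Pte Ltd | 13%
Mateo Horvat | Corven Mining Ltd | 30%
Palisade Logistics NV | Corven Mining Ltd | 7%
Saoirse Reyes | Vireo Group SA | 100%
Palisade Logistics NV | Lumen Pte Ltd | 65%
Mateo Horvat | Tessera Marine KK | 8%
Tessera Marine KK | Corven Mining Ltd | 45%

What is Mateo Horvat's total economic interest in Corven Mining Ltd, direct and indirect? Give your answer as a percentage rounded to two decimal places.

Mateo reaches Corven along 4 paths.
Via Tessera: 8% × 45% = 3.6%.
Via Palisade → Tessera: 35% × 83% × 45% = 13.0725%.
Via Palisade: 35% × 7% = 2.45%.
Direct stake: 30% = 30%.
Total: 3.6% + 13.0725% + 2.45% + 30% = 49.1225%.
Rounded: 49.12%.

49.12%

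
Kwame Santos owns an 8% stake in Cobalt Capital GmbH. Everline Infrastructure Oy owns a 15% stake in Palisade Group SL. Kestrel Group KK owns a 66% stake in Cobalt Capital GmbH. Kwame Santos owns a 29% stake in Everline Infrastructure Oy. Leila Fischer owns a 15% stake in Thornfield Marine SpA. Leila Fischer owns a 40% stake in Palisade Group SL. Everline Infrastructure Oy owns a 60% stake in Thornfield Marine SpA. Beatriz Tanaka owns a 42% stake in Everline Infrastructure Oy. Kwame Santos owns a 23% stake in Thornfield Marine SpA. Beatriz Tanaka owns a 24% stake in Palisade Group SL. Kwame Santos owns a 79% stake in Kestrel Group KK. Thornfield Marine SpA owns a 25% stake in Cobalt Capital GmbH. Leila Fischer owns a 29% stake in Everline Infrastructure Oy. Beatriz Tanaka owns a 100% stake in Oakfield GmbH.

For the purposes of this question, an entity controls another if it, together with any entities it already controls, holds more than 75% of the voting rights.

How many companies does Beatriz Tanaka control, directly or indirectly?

Beatriz holds 100% of Oakfield, so Beatriz controls Oakfield.
No other company's threshold is met.
Beatriz controls 1 company.

1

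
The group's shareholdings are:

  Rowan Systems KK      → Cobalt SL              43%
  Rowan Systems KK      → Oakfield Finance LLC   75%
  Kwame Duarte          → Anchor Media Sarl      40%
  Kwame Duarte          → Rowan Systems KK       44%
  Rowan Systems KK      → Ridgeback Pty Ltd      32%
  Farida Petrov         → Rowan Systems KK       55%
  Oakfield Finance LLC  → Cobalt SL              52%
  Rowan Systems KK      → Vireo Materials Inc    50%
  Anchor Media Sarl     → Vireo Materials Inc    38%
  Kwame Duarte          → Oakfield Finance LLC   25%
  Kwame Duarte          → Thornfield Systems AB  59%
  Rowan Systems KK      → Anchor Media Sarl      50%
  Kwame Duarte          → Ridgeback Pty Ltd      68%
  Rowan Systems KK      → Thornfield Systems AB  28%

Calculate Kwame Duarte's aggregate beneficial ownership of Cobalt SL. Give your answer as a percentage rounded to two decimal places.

49.08%

Kwame reaches Cobalt along 3 paths.
Via Rowan: 44% × 43% = 18.92%.
Via Oakfield: 25% × 52% = 13%.
Via Rowan → Oakfield: 44% × 75% × 52% = 17.16%.
Total: 18.92% + 13% + 17.16% = 49.08%.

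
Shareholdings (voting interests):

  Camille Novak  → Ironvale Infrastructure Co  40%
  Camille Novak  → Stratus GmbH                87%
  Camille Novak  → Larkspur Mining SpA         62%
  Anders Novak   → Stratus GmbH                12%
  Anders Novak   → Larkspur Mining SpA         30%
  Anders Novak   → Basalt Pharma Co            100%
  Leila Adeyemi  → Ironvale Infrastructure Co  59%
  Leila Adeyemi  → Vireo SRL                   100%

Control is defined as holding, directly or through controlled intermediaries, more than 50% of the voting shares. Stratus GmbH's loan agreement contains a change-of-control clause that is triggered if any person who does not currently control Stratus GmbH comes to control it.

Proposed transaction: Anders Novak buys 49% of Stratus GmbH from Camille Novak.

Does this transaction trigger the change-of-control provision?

The purchase adds only to Anders's holdings (Camille's stake shrinks), so Anders is the only person who could newly come to control Stratus.
Anders holds 100% of Basalt, so Anders controls Basalt.
In Stratus, Anders's side holds only 12%, not > 50%.
So before the transaction, Anders does not control Stratus.
After the purchase, Anders's direct stake in Stratus rises to 12% + 49% = 61%, and Camille's stake falls to 38%.
Anders holds 61% of Stratus, so Anders controls Stratus.
Anders did not control Stratus before and does after, so the clause is triggered.

Yes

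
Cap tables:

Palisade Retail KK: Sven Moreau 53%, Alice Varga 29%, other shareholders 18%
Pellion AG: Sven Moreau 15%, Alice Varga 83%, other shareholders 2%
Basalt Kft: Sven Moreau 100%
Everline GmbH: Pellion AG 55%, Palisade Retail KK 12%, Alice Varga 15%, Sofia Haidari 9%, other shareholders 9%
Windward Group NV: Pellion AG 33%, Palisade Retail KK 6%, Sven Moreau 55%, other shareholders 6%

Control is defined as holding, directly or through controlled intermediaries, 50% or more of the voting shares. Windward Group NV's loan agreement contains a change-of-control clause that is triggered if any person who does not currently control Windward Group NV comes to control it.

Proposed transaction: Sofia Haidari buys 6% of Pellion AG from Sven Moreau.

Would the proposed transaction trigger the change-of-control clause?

No

The purchase adds only to Sofia's holdings (Sven's stake shrinks), so Sofia is the only person who could newly come to control Windward.
Sofia's largest direct stake is 9% in Everline, which does not meet the threshold, so Sofia controls no company.
Neither Sofia nor any entity Sofia controls holds any voting interest in Windward.
So before the transaction, Sofia does not control Windward.
After the purchase, Sofia holds 6% of Pellion directly, and Sven's stake falls to 9%.
Sofia's side now holds 6% of Pellion, not ≥ 50%, so Sofia still does not control Pellion.
After the transaction, neither Sofia nor any entity Sofia controls holds a voting interest in Windward, so Sofia still does not control it.
No new person acquires control, so the clause is not triggered.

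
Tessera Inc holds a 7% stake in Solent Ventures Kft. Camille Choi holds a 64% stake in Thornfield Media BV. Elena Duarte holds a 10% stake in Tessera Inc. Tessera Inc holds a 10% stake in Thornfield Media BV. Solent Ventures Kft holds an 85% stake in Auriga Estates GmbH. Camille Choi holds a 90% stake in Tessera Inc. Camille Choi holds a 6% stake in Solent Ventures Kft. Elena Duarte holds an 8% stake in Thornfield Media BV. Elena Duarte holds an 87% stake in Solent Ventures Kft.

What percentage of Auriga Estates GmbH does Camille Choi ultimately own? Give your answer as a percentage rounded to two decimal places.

10.46%

Camille reaches Auriga along 2 paths.
Via Solent: 6% × 85% = 5.1%.
Via Tessera → Solent: 90% × 7% × 85% = 5.355%.
Total: 5.1% + 5.355% = 10.455%.
Rounded: 10.46%.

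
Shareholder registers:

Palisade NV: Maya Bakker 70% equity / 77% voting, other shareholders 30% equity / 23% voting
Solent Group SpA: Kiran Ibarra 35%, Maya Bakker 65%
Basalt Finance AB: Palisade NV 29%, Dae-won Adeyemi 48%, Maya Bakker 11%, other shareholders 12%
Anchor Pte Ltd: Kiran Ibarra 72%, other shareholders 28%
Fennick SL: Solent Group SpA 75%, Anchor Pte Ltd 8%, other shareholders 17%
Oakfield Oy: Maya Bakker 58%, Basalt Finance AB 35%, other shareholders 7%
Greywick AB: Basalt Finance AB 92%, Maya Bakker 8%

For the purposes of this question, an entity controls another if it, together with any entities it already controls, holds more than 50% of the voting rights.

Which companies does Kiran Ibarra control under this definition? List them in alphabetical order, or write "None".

Anchor Pte Ltd

Kiran holds 72% of Anchor, so Kiran controls Anchor.
No other company's threshold is met.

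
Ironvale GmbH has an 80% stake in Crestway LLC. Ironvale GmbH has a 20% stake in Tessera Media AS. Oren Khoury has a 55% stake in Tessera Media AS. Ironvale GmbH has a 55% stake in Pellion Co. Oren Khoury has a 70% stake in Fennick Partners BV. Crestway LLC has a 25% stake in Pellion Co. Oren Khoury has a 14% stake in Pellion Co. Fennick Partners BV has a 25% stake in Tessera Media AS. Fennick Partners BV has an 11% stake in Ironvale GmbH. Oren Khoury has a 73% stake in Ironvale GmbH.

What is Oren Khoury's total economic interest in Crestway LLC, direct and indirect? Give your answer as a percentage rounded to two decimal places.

64.56%

Oren reaches Crestway along 2 paths.
Via Ironvale: 73% × 80% = 58.4%.
Via Fennick → Ironvale: 70% × 11% × 80% = 6.16%.
Total: 58.4% + 6.16% = 64.56%.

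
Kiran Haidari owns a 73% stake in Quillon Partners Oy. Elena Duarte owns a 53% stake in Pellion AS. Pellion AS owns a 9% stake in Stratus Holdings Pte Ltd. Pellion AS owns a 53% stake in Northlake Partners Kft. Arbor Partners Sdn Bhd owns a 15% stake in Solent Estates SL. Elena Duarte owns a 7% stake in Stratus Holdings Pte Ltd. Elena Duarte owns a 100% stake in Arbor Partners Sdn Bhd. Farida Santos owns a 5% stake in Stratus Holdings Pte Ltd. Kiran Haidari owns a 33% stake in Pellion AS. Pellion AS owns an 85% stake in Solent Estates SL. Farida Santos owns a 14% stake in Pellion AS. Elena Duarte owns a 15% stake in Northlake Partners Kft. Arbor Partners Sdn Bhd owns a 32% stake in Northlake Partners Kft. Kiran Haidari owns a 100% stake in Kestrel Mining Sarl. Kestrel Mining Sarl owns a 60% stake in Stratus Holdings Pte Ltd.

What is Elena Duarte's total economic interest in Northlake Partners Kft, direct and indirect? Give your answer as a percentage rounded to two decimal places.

75.09%

Elena reaches Northlake along 3 paths.
Via Arbor: 100% × 32% = 32%.
Direct stake: 15% = 15%.
Via Pellion: 53% × 53% = 28.09%.
Total: 32% + 15% + 28.09% = 75.09%.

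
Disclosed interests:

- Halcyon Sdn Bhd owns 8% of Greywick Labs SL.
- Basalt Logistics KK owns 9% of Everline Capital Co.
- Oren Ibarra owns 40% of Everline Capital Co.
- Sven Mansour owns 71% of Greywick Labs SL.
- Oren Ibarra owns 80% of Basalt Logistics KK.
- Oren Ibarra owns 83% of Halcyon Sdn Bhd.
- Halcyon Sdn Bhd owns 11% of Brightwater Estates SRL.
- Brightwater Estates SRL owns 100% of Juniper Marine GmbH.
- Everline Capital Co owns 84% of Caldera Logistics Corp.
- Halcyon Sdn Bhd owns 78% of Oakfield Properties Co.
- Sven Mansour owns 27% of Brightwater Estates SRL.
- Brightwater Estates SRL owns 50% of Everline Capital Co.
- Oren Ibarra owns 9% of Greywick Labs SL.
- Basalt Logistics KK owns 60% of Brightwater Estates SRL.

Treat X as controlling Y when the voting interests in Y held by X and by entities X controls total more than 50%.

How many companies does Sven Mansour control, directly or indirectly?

Sven holds 71% of Greywick, so Sven controls Greywick.
No other company's threshold is met.
Sven controls 1 company.

1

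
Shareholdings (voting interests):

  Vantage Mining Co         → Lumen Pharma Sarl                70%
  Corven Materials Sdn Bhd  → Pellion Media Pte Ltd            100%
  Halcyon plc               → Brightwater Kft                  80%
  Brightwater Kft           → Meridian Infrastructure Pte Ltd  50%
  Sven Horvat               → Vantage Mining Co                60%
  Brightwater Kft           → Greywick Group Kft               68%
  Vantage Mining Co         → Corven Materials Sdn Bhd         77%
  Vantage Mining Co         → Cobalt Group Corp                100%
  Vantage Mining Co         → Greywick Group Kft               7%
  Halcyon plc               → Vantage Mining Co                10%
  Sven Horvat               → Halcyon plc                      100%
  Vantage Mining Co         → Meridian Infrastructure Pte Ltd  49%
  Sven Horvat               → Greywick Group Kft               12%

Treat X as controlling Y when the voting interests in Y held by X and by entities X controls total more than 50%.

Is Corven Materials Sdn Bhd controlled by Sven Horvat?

Yes

Sven holds 100% of Halcyon, so Sven controls Halcyon.
Halcyon and Sven together hold 10% + 60% = 70% of Vantage, so Sven controls Vantage.
Vantage holds 77% of Corven, so Sven controls Corven.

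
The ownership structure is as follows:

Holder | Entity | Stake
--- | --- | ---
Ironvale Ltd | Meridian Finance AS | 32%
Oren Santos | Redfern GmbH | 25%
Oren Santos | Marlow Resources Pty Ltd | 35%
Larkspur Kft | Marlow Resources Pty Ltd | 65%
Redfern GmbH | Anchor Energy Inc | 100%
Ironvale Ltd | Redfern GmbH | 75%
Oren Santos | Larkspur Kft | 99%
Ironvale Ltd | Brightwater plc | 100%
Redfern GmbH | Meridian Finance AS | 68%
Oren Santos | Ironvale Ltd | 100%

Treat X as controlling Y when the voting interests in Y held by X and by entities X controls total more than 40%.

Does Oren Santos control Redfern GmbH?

Yes

Oren holds 100% of Ironvale, so Oren controls Ironvale.
Ironvale and Oren together hold 75% + 25% = 100% of Redfern, so Oren controls Redfern.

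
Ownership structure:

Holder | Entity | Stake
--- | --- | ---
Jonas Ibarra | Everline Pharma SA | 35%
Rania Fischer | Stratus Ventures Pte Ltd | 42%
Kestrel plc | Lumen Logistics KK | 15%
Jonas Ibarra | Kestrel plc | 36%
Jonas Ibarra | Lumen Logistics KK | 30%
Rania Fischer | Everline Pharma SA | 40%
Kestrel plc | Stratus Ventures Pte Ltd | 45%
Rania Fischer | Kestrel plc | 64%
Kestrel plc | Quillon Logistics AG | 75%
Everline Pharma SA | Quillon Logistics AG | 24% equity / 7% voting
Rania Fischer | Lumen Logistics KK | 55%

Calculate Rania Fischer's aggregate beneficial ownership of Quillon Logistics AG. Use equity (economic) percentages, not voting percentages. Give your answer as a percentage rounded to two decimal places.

57.60%

Rania reaches Quillon along 2 paths.
Via Everline: 40% × 24% = 9.6%.
Via Kestrel: 64% × 75% = 48%.
Total: 9.6% + 48% = 57.6%.
Rounded: 57.60%.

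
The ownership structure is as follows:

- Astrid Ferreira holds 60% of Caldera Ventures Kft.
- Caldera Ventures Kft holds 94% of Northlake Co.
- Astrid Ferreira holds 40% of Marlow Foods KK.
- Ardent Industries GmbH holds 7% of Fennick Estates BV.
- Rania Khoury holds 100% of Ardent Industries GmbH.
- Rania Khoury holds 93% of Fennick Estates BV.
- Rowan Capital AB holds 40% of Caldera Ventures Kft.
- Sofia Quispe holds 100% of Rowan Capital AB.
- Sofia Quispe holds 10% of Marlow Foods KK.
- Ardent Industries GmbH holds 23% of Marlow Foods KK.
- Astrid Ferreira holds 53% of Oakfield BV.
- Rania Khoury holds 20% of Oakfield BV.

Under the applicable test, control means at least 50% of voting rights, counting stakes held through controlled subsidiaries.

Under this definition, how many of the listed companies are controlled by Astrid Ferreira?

Astrid holds 53% of Oakfield, so Astrid controls Oakfield.
Astrid holds 60% of Caldera, so Astrid controls Caldera.
Caldera holds 94% of Northlake, so Astrid controls Northlake.
No other company's threshold is met.
Astrid controls 3 companies.

3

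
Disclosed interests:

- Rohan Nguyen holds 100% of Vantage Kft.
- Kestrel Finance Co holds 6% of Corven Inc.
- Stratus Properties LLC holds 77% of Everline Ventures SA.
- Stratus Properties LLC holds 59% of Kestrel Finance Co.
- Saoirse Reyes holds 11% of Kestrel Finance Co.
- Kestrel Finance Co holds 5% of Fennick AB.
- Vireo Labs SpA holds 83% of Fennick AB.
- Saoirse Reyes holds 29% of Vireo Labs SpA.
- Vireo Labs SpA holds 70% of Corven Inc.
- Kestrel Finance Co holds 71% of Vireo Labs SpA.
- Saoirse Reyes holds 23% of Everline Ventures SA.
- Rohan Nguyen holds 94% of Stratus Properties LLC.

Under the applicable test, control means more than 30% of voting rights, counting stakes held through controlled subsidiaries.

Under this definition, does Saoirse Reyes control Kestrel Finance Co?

Saoirse's largest direct stake is 29% in Vireo, which does not meet the threshold, so Saoirse controls no company.
In Kestrel, Saoirse's side holds only 11%, not > 30%.
So Saoirse does not control Kestrel.

No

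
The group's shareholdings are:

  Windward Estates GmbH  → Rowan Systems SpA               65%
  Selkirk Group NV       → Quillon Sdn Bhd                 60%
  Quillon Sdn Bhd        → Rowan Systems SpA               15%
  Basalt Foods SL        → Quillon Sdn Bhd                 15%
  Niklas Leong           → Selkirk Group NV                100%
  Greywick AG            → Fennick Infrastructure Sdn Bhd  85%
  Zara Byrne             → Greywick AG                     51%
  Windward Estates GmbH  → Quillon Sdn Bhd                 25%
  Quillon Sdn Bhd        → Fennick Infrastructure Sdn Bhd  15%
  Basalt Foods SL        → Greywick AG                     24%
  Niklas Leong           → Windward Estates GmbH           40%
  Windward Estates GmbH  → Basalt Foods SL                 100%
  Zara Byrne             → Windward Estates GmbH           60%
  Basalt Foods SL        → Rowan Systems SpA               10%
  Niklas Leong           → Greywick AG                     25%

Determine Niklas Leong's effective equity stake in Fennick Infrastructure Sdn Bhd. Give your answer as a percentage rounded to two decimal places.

40.81%

Niklas reaches Fennick along 5 paths.
Via Windward → Quillon: 40% × 25% × 15% = 1.5%.
Via Selkirk → Quillon: 100% × 60% × 15% = 9%.
Via Windward → Basalt → Quillon: 40% × 100% × 15% × 15% = 0.9%.
Via Greywick: 25% × 85% = 21.25%.
Via Windward → Basalt → Greywick: 40% × 100% × 24% × 85% = 8.16%.
Total: 1.5% + 9% + 0.9% + 21.25% + 8.16% = 40.81%.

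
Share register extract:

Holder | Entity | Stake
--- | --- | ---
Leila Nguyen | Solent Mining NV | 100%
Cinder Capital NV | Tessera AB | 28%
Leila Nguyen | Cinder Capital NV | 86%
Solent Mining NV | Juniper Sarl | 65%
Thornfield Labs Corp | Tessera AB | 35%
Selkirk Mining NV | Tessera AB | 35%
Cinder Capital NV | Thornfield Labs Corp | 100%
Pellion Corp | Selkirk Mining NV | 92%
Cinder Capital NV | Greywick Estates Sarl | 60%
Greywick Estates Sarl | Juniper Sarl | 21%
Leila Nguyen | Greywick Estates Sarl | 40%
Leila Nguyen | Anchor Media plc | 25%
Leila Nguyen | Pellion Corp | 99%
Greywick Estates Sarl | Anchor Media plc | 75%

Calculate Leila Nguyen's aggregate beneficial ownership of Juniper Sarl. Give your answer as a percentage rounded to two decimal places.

Leila reaches Juniper along 3 paths.
Via Solent: 100% × 65% = 65%.
Via Greywick: 40% × 21% = 8.4%.
Via Cinder → Greywick: 86% × 60% × 21% = 10.836%.
Total: 65% + 8.4% + 10.836% = 84.236%.
Rounded: 84.24%.

84.24%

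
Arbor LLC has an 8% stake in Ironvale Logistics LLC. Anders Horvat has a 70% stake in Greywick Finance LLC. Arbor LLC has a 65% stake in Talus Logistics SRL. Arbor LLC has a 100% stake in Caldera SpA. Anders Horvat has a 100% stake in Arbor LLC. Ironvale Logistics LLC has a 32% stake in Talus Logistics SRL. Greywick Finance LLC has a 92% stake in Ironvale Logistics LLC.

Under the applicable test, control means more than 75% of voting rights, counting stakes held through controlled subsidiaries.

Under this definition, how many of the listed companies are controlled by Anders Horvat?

Anders holds 100% of Arbor, so Anders controls Arbor.
Arbor holds 100% of Caldera, so Anders controls Caldera.
No other company's threshold is met.
Anders controls 2 companies.

2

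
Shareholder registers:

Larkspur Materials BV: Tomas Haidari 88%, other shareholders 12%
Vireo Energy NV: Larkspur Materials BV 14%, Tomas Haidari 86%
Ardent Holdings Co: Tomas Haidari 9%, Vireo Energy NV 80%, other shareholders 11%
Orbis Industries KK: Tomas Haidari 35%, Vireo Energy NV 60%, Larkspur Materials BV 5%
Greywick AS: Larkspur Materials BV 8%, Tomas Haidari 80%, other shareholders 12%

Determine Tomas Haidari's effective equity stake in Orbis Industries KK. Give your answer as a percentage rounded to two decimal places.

98.39%

Tomas reaches Orbis along 4 paths.
Direct stake: 35% = 35%.
Via Larkspur → Vireo: 88% × 14% × 60% = 7.392%.
Via Vireo: 86% × 60% = 51.6%.
Via Larkspur: 88% × 5% = 4.4%.
Total: 35% + 7.392% + 51.6% + 4.4% = 98.392%.
Rounded: 98.39%.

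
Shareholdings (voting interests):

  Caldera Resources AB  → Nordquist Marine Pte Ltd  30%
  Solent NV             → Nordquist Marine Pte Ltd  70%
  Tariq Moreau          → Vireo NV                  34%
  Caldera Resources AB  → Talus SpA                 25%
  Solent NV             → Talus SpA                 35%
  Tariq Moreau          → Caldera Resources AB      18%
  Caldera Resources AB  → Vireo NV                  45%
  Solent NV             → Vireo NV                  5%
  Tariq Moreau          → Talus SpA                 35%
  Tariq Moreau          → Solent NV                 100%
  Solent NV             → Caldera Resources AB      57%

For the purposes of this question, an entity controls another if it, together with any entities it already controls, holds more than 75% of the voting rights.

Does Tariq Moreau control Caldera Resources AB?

Tariq holds 100% of Solent, so Tariq controls Solent.
In Caldera, Tariq's side holds only 18% + 57% = 75%, not > 75%.
So Tariq does not control Caldera.

No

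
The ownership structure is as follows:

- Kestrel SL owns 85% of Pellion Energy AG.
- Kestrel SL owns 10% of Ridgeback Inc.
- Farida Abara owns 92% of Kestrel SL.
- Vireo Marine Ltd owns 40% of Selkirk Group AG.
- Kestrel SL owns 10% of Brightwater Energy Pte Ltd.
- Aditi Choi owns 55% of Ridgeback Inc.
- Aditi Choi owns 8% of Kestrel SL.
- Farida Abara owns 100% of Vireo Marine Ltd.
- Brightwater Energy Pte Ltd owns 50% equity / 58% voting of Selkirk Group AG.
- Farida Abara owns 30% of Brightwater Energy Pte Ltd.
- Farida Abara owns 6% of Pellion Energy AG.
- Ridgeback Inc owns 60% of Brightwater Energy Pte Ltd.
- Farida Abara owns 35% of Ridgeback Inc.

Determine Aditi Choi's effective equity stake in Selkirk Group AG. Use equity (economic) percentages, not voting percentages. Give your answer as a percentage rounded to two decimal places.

17.14%

Aditi reaches Selkirk along 3 paths.
Via Kestrel → Brightwater: 8% × 10% × 50% = 0.4%.
Via Ridgeback → Brightwater: 55% × 60% × 50% = 16.5%.
Via Kestrel → Ridgeback → Brightwater: 8% × 10% × 60% × 50% = 0.24%.
Total: 0.4% + 16.5% + 0.24% = 17.14%.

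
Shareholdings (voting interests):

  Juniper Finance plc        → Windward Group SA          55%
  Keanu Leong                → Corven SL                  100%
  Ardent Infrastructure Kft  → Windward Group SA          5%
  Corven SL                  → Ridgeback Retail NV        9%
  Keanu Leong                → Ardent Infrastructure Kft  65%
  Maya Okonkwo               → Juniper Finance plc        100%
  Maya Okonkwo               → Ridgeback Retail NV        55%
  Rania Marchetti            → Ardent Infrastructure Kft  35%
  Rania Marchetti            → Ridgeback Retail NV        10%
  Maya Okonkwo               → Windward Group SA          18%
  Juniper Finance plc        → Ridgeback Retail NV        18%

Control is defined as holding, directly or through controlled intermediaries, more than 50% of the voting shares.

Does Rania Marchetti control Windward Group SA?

Rania's largest direct stake is 35% in Ardent, which does not meet the threshold, so Rania controls no company.
Neither Rania nor any entity Rania controls holds any voting interest in Windward.
So Rania does not control Windward.

No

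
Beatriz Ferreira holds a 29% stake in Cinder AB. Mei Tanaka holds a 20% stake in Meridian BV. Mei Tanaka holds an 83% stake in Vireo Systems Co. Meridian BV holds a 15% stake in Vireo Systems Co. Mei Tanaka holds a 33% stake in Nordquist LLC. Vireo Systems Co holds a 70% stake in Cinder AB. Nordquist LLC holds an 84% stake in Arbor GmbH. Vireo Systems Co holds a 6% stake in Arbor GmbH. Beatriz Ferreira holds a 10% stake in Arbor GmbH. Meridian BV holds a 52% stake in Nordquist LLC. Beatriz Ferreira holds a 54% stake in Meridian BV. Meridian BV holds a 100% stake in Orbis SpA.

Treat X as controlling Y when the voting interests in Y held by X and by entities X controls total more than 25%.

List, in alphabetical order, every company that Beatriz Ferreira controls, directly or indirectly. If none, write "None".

Arbor GmbH, Cinder AB, Meridian BV, Nordquist LLC, Orbis SpA

Beatriz holds 54% of Meridian, so Beatriz controls Meridian.
Meridian holds 52% of Nordquist, so Beatriz controls Nordquist.
Nordquist and Beatriz together hold 84% + 10% = 94% of Arbor, so Beatriz controls Arbor.
Beatriz holds 29% of Cinder, so Beatriz controls Cinder.
Meridian holds 100% of Orbis, so Beatriz controls Orbis.
No other company's threshold is met.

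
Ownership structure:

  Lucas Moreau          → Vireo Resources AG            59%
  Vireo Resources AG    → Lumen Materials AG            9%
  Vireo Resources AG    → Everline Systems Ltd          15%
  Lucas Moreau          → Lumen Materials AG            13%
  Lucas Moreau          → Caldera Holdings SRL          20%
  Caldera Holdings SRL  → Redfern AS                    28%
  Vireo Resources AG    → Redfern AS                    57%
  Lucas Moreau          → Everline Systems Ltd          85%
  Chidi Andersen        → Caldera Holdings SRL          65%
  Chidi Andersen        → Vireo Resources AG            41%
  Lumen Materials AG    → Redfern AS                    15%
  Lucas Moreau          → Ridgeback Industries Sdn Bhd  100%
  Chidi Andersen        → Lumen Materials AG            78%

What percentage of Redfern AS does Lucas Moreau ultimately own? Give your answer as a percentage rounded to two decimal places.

41.98%

Lucas reaches Redfern along 4 paths.
Via Caldera: 20% × 28% = 5.6%.
Via Lumen: 13% × 15% = 1.95%.
Via Vireo → Lumen: 59% × 9% × 15% = 0.7965%.
Via Vireo: 59% × 57% = 33.63%.
Total: 5.6% + 1.95% + 0.7965% + 33.63% = 41.9765%.
Rounded: 41.98%.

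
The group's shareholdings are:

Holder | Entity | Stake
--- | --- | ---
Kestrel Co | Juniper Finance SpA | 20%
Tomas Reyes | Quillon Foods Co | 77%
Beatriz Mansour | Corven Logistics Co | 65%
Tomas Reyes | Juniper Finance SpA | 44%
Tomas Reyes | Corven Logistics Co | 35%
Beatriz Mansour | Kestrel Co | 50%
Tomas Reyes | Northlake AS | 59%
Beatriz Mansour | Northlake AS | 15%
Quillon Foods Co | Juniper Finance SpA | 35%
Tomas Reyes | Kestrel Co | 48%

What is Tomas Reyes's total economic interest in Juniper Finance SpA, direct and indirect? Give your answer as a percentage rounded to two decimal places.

Tomas reaches Juniper along 3 paths.
Via Quillon: 77% × 35% = 26.95%.
Direct stake: 44% = 44%.
Via Kestrel: 48% × 20% = 9.6%.
Total: 26.95% + 44% + 9.6% = 80.55%.

80.55%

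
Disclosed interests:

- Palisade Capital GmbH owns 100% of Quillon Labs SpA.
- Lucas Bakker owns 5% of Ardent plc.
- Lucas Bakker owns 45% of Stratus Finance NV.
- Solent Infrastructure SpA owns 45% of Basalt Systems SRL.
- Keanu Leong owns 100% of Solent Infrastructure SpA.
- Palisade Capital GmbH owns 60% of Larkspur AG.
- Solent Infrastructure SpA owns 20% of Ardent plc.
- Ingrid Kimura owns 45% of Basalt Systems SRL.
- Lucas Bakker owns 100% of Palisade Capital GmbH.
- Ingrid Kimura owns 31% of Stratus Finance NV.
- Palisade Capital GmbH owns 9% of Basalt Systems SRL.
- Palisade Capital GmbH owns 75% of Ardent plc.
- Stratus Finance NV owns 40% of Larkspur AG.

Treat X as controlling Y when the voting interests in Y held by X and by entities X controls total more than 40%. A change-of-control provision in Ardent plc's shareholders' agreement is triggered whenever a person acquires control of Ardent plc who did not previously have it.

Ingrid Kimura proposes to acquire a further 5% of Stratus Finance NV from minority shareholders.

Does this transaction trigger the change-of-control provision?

No

The purchase changes only Ingrid's holdings, so Ingrid is the only person who could newly come to control Ardent.
Ingrid holds 45% of Basalt, so Ingrid controls Basalt.
Neither Ingrid nor any entity Ingrid controls holds any voting interest in Ardent.
So before the transaction, Ingrid does not control Ardent.
After the purchase, Ingrid's direct stake in Stratus rises to 31% + 5% = 36%.
Ingrid's side now holds 36% of Stratus, not > 40%, so Ingrid still does not control Stratus.
After the transaction, neither Ingrid nor any entity Ingrid controls holds a voting interest in Ardent, so Ingrid still does not control it.
No new person acquires control, so the clause is not triggered.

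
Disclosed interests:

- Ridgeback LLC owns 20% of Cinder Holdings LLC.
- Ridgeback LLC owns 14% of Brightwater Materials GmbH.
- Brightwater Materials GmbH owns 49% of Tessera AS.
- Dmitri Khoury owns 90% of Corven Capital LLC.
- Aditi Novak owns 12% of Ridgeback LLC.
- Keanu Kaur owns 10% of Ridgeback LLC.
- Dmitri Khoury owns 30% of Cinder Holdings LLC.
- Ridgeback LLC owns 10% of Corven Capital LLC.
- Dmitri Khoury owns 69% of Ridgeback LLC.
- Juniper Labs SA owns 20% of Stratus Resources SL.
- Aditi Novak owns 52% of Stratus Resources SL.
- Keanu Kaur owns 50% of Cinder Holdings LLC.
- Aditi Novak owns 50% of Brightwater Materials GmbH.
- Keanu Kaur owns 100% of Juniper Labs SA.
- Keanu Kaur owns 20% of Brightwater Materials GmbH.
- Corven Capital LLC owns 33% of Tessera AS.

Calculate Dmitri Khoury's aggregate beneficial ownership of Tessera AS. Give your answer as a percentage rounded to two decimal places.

Dmitri reaches Tessera along 3 paths.
Via Ridgeback → Corven: 69% × 10% × 33% = 2.277%.
Via Corven: 90% × 33% = 29.7%.
Via Ridgeback → Brightwater: 69% × 14% × 49% = 4.7334%.
Total: 2.277% + 29.7% + 4.7334% = 36.7104%.
Rounded: 36.71%.

36.71%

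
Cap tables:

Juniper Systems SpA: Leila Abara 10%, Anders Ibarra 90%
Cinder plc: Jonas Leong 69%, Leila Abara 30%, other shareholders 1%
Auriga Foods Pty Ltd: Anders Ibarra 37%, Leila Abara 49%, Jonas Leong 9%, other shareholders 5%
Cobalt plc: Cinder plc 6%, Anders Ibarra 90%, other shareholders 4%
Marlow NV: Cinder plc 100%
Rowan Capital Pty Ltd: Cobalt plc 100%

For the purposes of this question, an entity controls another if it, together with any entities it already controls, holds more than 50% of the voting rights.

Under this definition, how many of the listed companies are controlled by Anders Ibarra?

3

Anders holds 90% of Juniper, so Anders controls Juniper.
Anders holds 90% of Cobalt, so Anders controls Cobalt.
Cobalt holds 100% of Rowan, so Anders controls Rowan.
No other company's threshold is met.
Anders controls 3 companies.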